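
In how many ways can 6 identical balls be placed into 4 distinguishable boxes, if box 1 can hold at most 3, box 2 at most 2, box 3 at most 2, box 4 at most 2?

Without the upper bounds there are C(9,3) = 84 ways to split 6 among 4 boxes.
Subtract solutions that violate a single cap (substitute x_i' = x_i − (cap_i+1)): x_1 ≥ 4 gives C(5,3) = 10; x_2 ≥ 3 gives C(6,3) = 20; x_3 ≥ 3 gives C(6,3) = 20; x_4 ≥ 3 gives C(6,3) = 20. Together 70.
Add back pairs where two caps are both exceeded: 0 + 0 + 0 + 1 + 1 + 1 = 3.
By inclusion–exclusion the count is 84 − 70 + 3 = 17.

17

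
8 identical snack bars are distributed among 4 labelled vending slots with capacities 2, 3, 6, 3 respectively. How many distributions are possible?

Ignoring the caps, the number of non-negative solutions to x_1+…+x_4 = 8 is C(11,3) = 165.
Subtract solutions that violate a single cap (substitute x_i' = x_i − (cap_i+1)): x_1 ≥ 3 gives C(8,3) = 56; x_2 ≥ 4 gives C(7,3) = 35; x_3 ≥ 7 gives C(4,3) = 4; x_4 ≥ 4 gives C(7,3) = 35. Together 130.
Add back pairs where two caps are both exceeded: 4 + 0 + 4 + 0 + 1 + 0 = 9.
By inclusion–exclusion the count is 165 − 130 + 9 = 44.

44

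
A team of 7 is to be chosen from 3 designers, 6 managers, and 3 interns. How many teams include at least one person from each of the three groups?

720

Total 7-person selections from all 12: C(12,7) = 792.
Selections missing a whole group: no designers → C(9,7) = 36; no managers → C(6,7) = 0; no interns → C(9,7) = 36.
Add back selections omitting two groups (i.e. drawn from a single group): C(3,7) + C(6,7) + C(3,7) = 0.
By inclusion–exclusion: 792 − 72 + 0 = 720.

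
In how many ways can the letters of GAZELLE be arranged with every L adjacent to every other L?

360

Treat the 2 copies of L as a single block. The multiset to arrange is then {LL, A, E, E, G, Z}, 6 items in all.
That gives (6)!/(2!) = 360 arrangements.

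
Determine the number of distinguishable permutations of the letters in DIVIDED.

420

Letter multiplicities in DIVIDED: D×3, E×1, I×2, V×1.
So there are 7! / (3!·2!) = 420 distinguishable arrangements.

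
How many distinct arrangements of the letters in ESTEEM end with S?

20

Fix S in the last position and arrange the remaining 5 letters.
Those 5 letters have E appearing 3 times, giving (5)!/(3!) = 20.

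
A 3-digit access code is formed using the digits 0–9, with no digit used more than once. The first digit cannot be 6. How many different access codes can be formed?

The first digit has 10−1 = 9 choices (anything except 6).
The remaining 2 digits are filled from the other 9 symbols without repetition: 9 × 8 = 72.
Total: 9 × 72 = 648.

648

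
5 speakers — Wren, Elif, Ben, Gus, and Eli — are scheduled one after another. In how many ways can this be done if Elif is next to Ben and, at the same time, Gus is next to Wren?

24

Treat {Elif,Ben} as one block (2 orders) and {Gus,Wren} as another (2 orders).
That leaves 3 units to arrange: 2 × 2 × 3! = 4 × 6 = 24.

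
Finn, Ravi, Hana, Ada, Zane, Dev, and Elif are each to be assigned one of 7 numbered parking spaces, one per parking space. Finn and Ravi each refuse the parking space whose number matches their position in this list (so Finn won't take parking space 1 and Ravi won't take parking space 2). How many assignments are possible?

3720

Let Aᵢ (for i ∈ {1, 2}) be the placements that put person i in their forbidden parking space. Any j of these fix j positions, leaving (7−j)! ways to fill the rest, and there are C(2,j) ways to pick which j.
By inclusion–exclusion, the number of valid placements is Σ_{j=0}^{2} (−1)^j C(2,j)·(7−j)!.
Computing: 5040 − 1440 + 120 = 3720.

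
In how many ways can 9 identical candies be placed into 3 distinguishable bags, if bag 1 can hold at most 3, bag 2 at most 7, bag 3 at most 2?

Without the upper bounds there are C(11,2) = 55 ways to split 9 among 3 bags.
Subtract solutions that violate a single cap (substitute x_i' = x_i − (cap_i+1)): x_1 ≥ 4 gives C(7,2) = 21; x_2 ≥ 8 gives C(3,2) = 3; x_3 ≥ 3 gives C(8,2) = 28. Together 52.
Add back pairs where two caps are both exceeded: 0 + 6 + 0 = 6.
By inclusion–exclusion the count is 55 − 52 + 6 = 9.

9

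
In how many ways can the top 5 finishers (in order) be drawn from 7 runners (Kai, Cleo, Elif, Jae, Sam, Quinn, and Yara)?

2520

This is an ordered selection of 5 from 7: P(7,5).
That gives 7 × 6 × 5 × 4 × 3 = 2520.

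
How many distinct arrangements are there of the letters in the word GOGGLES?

840

The 7 letters of GOGGLES have repeats: G appearing 3 times.
The number of distinct arrangements is 7!/(3!) = 5040/6 = 840.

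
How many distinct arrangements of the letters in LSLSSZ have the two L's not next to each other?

Total arrangements of LSLSSZ: 6!/(3!·2!) = 60.
If the two L's are adjacent, glue them into one block, leaving 5 items to arrange: (5)!/(3!) = 20 ways.
Hence 60 − 20 = 40.

40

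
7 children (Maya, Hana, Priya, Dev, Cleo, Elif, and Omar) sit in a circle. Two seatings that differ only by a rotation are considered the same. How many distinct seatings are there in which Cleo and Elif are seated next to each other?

Glue Cleo and Elif into a block (2 internal orders). Seating 6 units around a circle gives (5)! arrangements.
So 2 × (5)! = 2 × 120 = 240.

240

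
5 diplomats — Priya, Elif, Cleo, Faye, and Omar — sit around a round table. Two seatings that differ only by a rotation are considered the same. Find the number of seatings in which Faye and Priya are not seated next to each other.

All circular seatings of 5 people number (4)! = 24.
Seatings with Faye beside Priya: treat them as a block with 2 internal orders, giving 2 × (3)! = 12.
Subtracting, 24 − 12 = 12.

12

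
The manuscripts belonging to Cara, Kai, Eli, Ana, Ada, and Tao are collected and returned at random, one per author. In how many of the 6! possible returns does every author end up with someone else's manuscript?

265

Let Aᵢ be the assignments in which author i gets their own manuscript. We want the size of the complement of A₁∪…∪A_6.
By inclusion–exclusion this is Σ_{j=0}^{6} (−1)^j C(6,j)·(6−j)!.
Computing: 720 − 720 + 360 − 120 + 30 − 6 + 1 = 265.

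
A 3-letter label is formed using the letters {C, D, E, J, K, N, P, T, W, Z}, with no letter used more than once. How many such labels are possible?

720

Choose and order 3 of the 10 symbols: the first letter has 10 options, the next 9, then 8.
That product is 10 × 9 × 8 = 720.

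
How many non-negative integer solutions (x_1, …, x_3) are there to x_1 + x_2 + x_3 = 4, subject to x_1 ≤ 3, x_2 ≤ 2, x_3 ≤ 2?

8

Without the upper bounds there are C(6,2) = 15 ways to split 4 among 3 variables.
Subtract solutions that violate a single cap (substitute x_i' = x_i − (cap_i+1)): x_1 ≥ 4 gives C(2,2) = 1; x_2 ≥ 3 gives C(3,2) = 3; x_3 ≥ 3 gives C(3,2) = 3. Together 7.
No two caps can be exceeded simultaneously, so the pair terms are all 0.
By inclusion–exclusion the count is 15 − 7 + 0 = 8.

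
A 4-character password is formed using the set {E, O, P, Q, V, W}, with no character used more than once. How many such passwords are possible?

This is a permutation of 4 out of 6: P(6,4) = 6!/2!.
That product is 6 × 5 × 4 × 3 = 360.

360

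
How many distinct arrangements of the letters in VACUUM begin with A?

Fix A in the first position and arrange the remaining 5 letters.
Those 5 letters have U appearing twice, giving (5)!/(2!) = 60.

60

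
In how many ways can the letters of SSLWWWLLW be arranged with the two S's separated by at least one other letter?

980

There are 9!/(4!·3!·2!) = 1260 arrangements of SSLWWWLLW in total.
If the two S's are adjacent, glue them into one block, leaving 8 items to arrange: (8)!/(4!·3!) = 280 ways.
Subtracting, 1260 − 280 = 980 arrangements keep the S's apart.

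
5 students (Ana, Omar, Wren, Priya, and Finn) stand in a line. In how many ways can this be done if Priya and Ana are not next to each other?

72

There are 5! = 120 arrangements in all. If Priya and Ana are adjacent, merging them into one block gives 2·(4)! = 48 arrangements.
So 120 − 48 = 72 arrangements keep them apart.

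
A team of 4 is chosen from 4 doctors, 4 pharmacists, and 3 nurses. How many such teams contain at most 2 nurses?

Split by how many nurses are chosen (0 through 2).
Sum: C(3,0)·C(8,4) + C(3,1)·C(8,3) + C(3,2)·C(8,2) = 70 + 168 + 84 = 322.

322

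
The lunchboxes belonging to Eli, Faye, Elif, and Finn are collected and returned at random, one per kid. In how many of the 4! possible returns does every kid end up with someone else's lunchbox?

Let Aᵢ be the assignments in which kid i gets their own lunchbox. We want the size of the complement of A₁∪…∪A_4.
By inclusion–exclusion this is Σ_{j=0}^{4} (−1)^j C(4,j)·(4−j)!.
Computing: 24 − 24 + 12 − 4 + 1 = 9.

9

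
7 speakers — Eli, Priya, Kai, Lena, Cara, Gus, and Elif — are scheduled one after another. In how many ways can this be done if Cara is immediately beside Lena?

1440

Treat {Cara, Lena} as a single unit. There are 6 units to order, and the pair itself can be ordered 2 ways.
That gives 2 × 6! = 2 × 720 = 1440.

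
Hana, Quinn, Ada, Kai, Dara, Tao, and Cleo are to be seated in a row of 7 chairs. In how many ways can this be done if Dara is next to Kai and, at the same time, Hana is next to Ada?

Treat {Dara,Kai} as one block (2 orders) and {Hana,Ada} as another (2 orders).
That leaves 5 units to arrange: 2 × 2 × 5! = 4 × 120 = 480.

480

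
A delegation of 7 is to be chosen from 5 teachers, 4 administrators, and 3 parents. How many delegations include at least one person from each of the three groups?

747

Unrestricted: C(12,7) = 792 ways to pick any 7 of the 12.
Selections missing a whole group: no teachers → C(7,7) = 1; no administrators → C(8,7) = 8; no parents → C(9,7) = 36.
Add back selections omitting two groups (i.e. drawn from a single group): C(5,7) + C(4,7) + C(3,7) = 0.
By inclusion–exclusion: 792 − 45 + 0 = 747.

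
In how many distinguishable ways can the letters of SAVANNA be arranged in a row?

The 7 letters of SAVANNA have repeats: A appearing 3 times and N appearing twice.
The number of distinct arrangements is 7!/(3!·2!) = 5040/12 = 420.

420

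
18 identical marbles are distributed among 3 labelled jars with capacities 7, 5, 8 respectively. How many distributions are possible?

6

By stars and bars, unrestricted non-negative solutions to x_1+…+x_3 = 18 number C(18+2,2) = 190.
Subtract solutions that violate a single cap (substitute x_i' = x_i − (cap_i+1)): x_1 ≥ 8 gives C(12,2) = 66; x_2 ≥ 6 gives C(14,2) = 91; x_3 ≥ 9 gives C(11,2) = 55. Together 212.
Add back pairs where two caps are both exceeded: 15 + 3 + 10 = 28.
By inclusion–exclusion the count is 190 − 212 + 28 = 6.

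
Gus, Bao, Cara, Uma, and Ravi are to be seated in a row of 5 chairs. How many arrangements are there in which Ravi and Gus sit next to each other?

48

Glue Ravi and Gus into one block (2 internal orders), leaving 4 units to arrange in a row.
That gives 2 × 4! = 2 × 24 = 48.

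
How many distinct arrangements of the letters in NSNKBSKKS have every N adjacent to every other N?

1120

Treat the 2 copies of N as a single block. The multiset to arrange is then {NN, B, K, K, K, S, S, S}, 8 items in all.
That gives (8)!/(3!·3!) = 1120 arrangements.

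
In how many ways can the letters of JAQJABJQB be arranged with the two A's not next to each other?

5880

There are 9!/(3!·2!·2!·2!) = 7560 arrangements of JAQJABJQB in total.
If the two A's are adjacent, glue them into one block, leaving 8 items to arrange: (8)!/(3!·2!·2!) = 1680 ways.
Subtracting, 7560 − 1680 = 5880 arrangements keep the A's apart.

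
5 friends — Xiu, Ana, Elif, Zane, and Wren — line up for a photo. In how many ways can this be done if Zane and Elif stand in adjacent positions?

48

Place the 3 others and the Zane-Elif pair as 4 objects in a line; the pair has 2 internal arrangements.
That gives 2 × 4! = 2 × 24 = 48.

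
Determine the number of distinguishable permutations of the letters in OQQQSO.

60

The 6 letters of OQQQSO have repeats: O appearing twice and Q appearing 3 times.
Dividing 6! = 720 by 3!·2! = 12 for the repeated letters gives 60.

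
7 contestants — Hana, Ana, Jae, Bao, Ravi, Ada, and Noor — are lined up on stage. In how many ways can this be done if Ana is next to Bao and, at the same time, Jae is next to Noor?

480

Treat {Ana,Bao} as one block (2 orders) and {Jae,Noor} as another (2 orders).
That leaves 5 units to arrange: 2 × 2 × 5! = 4 × 120 = 480.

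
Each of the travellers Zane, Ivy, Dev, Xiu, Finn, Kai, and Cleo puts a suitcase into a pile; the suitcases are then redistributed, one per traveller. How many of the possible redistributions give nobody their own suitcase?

Count assignments avoiding every fixed point. For any j of the 7 travellers fixed to their own suitcase, the other 7−j can be arranged in (7−j)! ways.
By inclusion–exclusion this is Σ_{j=0}^{7} (−1)^j C(7,j)·(7−j)!.
Computing: 5040 − 5040 + 2520 − 840 + 210 − 42 + 7 − 1 = 1854.

1854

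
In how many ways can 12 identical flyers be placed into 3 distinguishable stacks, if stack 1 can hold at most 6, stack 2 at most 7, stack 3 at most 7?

Without the upper bounds there are C(14,2) = 91 ways to split 12 among 3 stacks.
Subtract solutions that violate a single cap (substitute x_i' = x_i − (cap_i+1)): x_1 ≥ 7 gives C(7,2) = 21; x_2 ≥ 8 gives C(6,2) = 15; x_3 ≥ 8 gives C(6,2) = 15. Together 51.
No two caps can be exceeded simultaneously, so the pair terms are all 0.
By inclusion–exclusion the count is 91 − 51 + 0 = 40.

40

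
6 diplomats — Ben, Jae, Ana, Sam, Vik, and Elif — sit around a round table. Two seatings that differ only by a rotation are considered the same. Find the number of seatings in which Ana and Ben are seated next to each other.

48

Glue Ana and Ben into a block (2 internal orders). Seating 5 units around a circle gives (4)! arrangements.
So 2 × (4)! = 2 × 24 = 48.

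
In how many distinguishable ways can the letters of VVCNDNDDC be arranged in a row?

7560

The 9 letters of VVCNDNDDC have repeats: C appearing twice, D appearing 3 times, N appearing twice, and V appearing twice.
The number of distinct arrangements is 9!/(3!·2!·2!·2!) = 362880/48 = 7560.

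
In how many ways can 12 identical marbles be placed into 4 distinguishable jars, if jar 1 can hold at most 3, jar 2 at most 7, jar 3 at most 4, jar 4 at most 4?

66

By stars and bars, unrestricted non-negative solutions to x_1+…+x_4 = 12 number C(12+3,3) = 455.
Subtract solutions that violate a single cap (substitute x_i' = x_i − (cap_i+1)): x_1 ≥ 4 gives C(11,3) = 165; x_2 ≥ 8 gives C(7,3) = 35; x_3 ≥ 5 gives C(10,3) = 120; x_4 ≥ 5 gives C(10,3) = 120. Together 440.
Add back pairs where two caps are both exceeded: 1 + 20 + 20 + 0 + 0 + 10 = 51.
By inclusion–exclusion the count is 455 − 440 + 51 = 66.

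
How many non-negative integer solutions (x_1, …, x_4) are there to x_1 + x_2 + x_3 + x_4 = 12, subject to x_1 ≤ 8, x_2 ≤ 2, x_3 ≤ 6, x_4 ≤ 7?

139

Without the upper bounds there are C(15,3) = 455 ways to split 12 among 4 variables.
Subtract solutions that violate a single cap (substitute x_i' = x_i − (cap_i+1)): x_1 ≥ 9 gives C(6,3) = 20; x_2 ≥ 3 gives C(12,3) = 220; x_3 ≥ 7 gives C(8,3) = 56; x_4 ≥ 8 gives C(7,3) = 35. Together 331.
Add back pairs where two caps are both exceeded: 1 + 0 + 0 + 10 + 4 + 0 = 15.
By inclusion–exclusion the count is 455 − 331 + 15 = 139.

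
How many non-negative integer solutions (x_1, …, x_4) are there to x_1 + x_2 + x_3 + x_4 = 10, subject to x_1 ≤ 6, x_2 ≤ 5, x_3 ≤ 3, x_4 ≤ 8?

144

Without the upper bounds there are C(13,3) = 286 ways to split 10 among 4 variables.
Subtract solutions that violate a single cap (substitute x_i' = x_i − (cap_i+1)): x_1 ≥ 7 gives C(6,3) = 20; x_2 ≥ 6 gives C(7,3) = 35; x_3 ≥ 4 gives C(9,3) = 84; x_4 ≥ 9 gives C(4,3) = 4. Together 143.
Add back pairs where two caps are both exceeded: 0 + 0 + 0 + 1 + 0 + 0 = 1.
By inclusion–exclusion the count is 286 − 143 + 1 = 144.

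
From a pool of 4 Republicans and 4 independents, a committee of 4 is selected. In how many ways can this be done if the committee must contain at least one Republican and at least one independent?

Total 4-person selections from all 8: C(8,4) = 70.
Selections missing a whole group: no Republicans → C(4,4) = 1; no independents → C(4,4) = 1.
Both groups omitted at once is impossible, so 70 − 2 = 68.

68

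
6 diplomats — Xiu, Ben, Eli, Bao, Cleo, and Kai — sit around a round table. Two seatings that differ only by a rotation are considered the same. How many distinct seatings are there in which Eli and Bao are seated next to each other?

Treat {Eli, Bao} as one unit (2 internal orders) and seat the resulting 5 units around the table: (4)! circular arrangements.
So 2 × (4)! = 2 × 24 = 48.

48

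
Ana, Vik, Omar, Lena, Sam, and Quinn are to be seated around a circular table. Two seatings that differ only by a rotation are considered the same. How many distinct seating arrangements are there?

Fix one person's seat to break rotational symmetry; the remaining 5 people can be arranged in (5)! = 120 ways.

120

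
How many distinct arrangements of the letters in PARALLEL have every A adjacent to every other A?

Treat the 2 copies of A as a single block. The multiset to arrange is then {AA, E, L, L, L, P, R}, 7 items in all.
That gives (7)!/(3!) = 840 arrangements.

840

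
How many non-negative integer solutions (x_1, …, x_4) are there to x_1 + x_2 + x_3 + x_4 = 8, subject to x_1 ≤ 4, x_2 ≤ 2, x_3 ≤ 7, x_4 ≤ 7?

88

Ignoring the caps, the number of non-negative solutions to x_1+…+x_4 = 8 is C(11,3) = 165.
Subtract solutions that violate a single cap (substitute x_i' = x_i − (cap_i+1)): x_1 ≥ 5 gives C(6,3) = 20; x_2 ≥ 3 gives C(8,3) = 56; x_3 ≥ 8 gives C(3,3) = 1; x_4 ≥ 8 gives C(3,3) = 1. Together 78.
Add back pairs where two caps are both exceeded: 1 + 0 + 0 + 0 + 0 + 0 = 1.
By inclusion–exclusion the count is 165 − 78 + 1 = 88.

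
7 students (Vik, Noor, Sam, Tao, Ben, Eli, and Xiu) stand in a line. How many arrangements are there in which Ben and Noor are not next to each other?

Of the 7! = 5040 arrangements, those with Ben and Noor adjacent number 2 × 6! = 1440 (treat the pair as a block with 2 internal orders).
So 5040 − 1440 = 3600 arrangements keep them apart.

3600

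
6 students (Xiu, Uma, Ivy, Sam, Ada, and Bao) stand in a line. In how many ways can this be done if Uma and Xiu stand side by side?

Place the 4 others and the Uma-Xiu pair as 5 objects in a line; the pair has 2 internal arrangements.
That gives 2 × 5! = 2 × 120 = 240.

240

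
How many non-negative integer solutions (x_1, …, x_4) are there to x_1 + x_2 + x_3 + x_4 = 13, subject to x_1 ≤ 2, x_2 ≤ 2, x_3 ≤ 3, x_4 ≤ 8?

Without the upper bounds there are C(16,3) = 560 ways to split 13 among 4 variables.
Subtract solutions that violate a single cap (substitute x_i' = x_i − (cap_i+1)): x_1 ≥ 3 gives C(13,3) = 286; x_2 ≥ 3 gives C(13,3) = 286; x_3 ≥ 4 gives C(12,3) = 220; x_4 ≥ 9 gives C(7,3) = 35. Together 827.
Add back pairs where two caps are both exceeded: 120 + 84 + 4 + 84 + 4 + 1 = 297.
Subtract triples: 20 + 0 + 0 + 0 = 20.
By inclusion–exclusion the count is 560 − 827 + 297 − 20 = 10.

10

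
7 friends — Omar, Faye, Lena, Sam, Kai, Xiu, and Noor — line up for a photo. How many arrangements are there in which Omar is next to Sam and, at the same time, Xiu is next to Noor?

480

Treat {Omar,Sam} as one block (2 orders) and {Xiu,Noor} as another (2 orders).
That leaves 5 units to arrange: 2 × 2 × 5! = 4 × 120 = 480.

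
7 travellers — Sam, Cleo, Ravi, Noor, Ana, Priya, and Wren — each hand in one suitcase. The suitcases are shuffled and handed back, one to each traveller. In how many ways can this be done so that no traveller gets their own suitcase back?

1854

This is the derangement count D_7: permutations of 7 items with no fixed point.
By inclusion–exclusion this is Σ_{j=0}^{7} (−1)^j C(7,j)·(7−j)!.
Computing: 5040 − 5040 + 2520 − 840 + 210 − 42 + 7 − 1 = 1854.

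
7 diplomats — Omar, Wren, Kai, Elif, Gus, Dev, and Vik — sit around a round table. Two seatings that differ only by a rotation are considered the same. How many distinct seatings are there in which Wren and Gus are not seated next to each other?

480

Without the restriction there are (6)! = 720 seatings.
Seatings with Wren beside Gus: treat them as a block with 2 internal orders, giving 2 × (5)! = 240.
Subtracting, 720 − 240 = 480.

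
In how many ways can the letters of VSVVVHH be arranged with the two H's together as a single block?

30

Treat the 2 copies of H as a single block. The multiset to arrange is then {HH, S, V, V, V, V}, 6 items in all.
That gives (6)!/(4!) = 30 arrangements.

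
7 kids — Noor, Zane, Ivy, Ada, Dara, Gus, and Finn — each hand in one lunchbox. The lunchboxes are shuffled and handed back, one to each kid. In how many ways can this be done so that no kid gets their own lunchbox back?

This is the derangement count D_7: permutations of 7 items with no fixed point.
By inclusion–exclusion this is Σ_{j=0}^{7} (−1)^j C(7,j)·(7−j)!.
Computing: 5040 − 5040 + 2520 − 840 + 210 − 42 + 7 − 1 = 1854.

1854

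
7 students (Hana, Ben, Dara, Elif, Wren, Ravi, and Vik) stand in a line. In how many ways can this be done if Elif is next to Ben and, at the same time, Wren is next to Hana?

Treat {Elif,Ben} as one block (2 orders) and {Wren,Hana} as another (2 orders).
That leaves 5 units to arrange: 2 × 2 × 5! = 4 × 120 = 480.

480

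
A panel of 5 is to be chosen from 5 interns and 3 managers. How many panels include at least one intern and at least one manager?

55

Total 5-person selections from all 8: C(8,5) = 56.
Selections missing a whole group: no interns → C(3,5) = 0; no managers → C(5,5) = 1.
Both groups omitted at once is impossible, so 56 − 1 = 55.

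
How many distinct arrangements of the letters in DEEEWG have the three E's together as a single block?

Treat the 3 copies of E as a single block. The multiset to arrange is then {EEE, D, G, W}, 4 items in all.
All 4 items are distinct, so there are (4)! = 24 arrangements.

24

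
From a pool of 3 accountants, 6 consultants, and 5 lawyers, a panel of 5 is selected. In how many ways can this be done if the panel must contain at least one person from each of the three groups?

1365

With no constraint there are C(14,5) = 2002 possible selections.
Subtract selections that omit an entire group: no accountants → C(11,5) = 462; no consultants → C(8,5) = 56; no lawyers → C(9,5) = 126.
Add back selections omitting two groups (i.e. drawn from a single group): C(3,5) + C(6,5) + C(5,5) = 7.
By inclusion–exclusion: 2002 − 644 + 7 = 1365.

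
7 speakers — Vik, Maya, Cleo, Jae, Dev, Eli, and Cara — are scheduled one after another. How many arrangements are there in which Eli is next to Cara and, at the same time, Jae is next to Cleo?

480

Treat {Eli,Cara} as one block (2 orders) and {Jae,Cleo} as another (2 orders).
That leaves 5 units to arrange: 2 × 2 × 5! = 4 × 120 = 480.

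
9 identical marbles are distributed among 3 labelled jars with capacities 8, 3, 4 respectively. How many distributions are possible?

19

By stars and bars, unrestricted non-negative solutions to x_1+…+x_3 = 9 number C(9+2,2) = 55.
Subtract solutions that violate a single cap (substitute x_i' = x_i − (cap_i+1)): x_1 ≥ 9 gives C(2,2) = 1; x_2 ≥ 4 gives C(7,2) = 21; x_3 ≥ 5 gives C(6,2) = 15. Together 37.
Add back pairs where two caps are both exceeded: 0 + 0 + 1 = 1.
By inclusion–exclusion the count is 55 − 37 + 1 = 19.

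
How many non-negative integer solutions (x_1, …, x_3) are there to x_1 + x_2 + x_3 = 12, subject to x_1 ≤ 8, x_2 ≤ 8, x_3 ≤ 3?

26

By stars and bars, unrestricted non-negative solutions to x_1+…+x_3 = 12 number C(12+2,2) = 91.
Subtract solutions that violate a single cap (substitute x_i' = x_i − (cap_i+1)): x_1 ≥ 9 gives C(5,2) = 10; x_2 ≥ 9 gives C(5,2) = 10; x_3 ≥ 4 gives C(10,2) = 45. Together 65.
No two caps can be exceeded simultaneously, so the pair terms are all 0.
By inclusion–exclusion the count is 91 − 65 + 0 = 26.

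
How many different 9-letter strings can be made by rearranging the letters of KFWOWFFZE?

The 9 letters of KFWOWFFZE have repeats: F appearing 3 times and W appearing twice.
The number of distinct arrangements is 9!/(3!·2!) = 362880/12 = 30240.

30240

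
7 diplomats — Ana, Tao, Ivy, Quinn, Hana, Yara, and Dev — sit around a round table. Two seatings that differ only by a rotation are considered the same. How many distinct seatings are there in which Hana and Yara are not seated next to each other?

Without the restriction there are (6)! = 720 seatings.
Those with Hana next to Yara: fuse the pair into one unit and seat 6 units around a circle — 2·(5)! = 240.
Subtracting, 720 − 240 = 480.

480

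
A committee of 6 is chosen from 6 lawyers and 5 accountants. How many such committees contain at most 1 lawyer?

Split by how many lawyers are chosen (0 through 1).
Sum: C(6,0)·C(5,6) + C(6,1)·C(5,5) = 0 + 6 = 6.

6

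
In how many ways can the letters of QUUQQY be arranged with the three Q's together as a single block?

Treat the 3 copies of Q as a single block. The multiset to arrange is then {QQQ, U, U, Y}, 4 items in all.
That gives (4)!/(2!) = 12 arrangements.

12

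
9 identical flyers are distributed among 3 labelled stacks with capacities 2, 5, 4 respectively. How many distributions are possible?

Without the upper bounds there are C(11,2) = 55 ways to split 9 among 3 stacks.
Subtract solutions that violate a single cap (substitute x_i' = x_i − (cap_i+1)): x_1 ≥ 3 gives C(8,2) = 28; x_2 ≥ 6 gives C(5,2) = 10; x_3 ≥ 5 gives C(6,2) = 15. Together 53.
Add back pairs where two caps are both exceeded: 1 + 3 + 0 = 4.
By inclusion–exclusion the count is 55 − 53 + 4 = 6.

6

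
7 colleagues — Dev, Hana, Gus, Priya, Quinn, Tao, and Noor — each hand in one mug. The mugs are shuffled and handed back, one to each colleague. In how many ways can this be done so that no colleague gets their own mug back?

This is the derangement count D_7: permutations of 7 items with no fixed point.
By inclusion–exclusion this is Σ_{j=0}^{7} (−1)^j C(7,j)·(7−j)!.
Computing: 5040 − 5040 + 2520 − 840 + 210 − 42 + 7 − 1 = 1854.

1854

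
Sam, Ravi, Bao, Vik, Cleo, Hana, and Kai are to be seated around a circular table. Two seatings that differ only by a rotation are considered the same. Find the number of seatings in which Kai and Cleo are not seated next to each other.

480

All circular seatings of 7 people number (6)! = 720.
Those with Kai next to Cleo: fuse the pair into one unit and seat 6 units around a circle — 2·(5)! = 240.
Subtracting, 720 − 240 = 480.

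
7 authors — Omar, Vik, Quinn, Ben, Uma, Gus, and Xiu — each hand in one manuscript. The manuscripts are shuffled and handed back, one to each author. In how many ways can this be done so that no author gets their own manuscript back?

1854

Let Aᵢ be the assignments in which author i gets their own manuscript. We want the size of the complement of A₁∪…∪A_7.
By inclusion–exclusion this is Σ_{j=0}^{7} (−1)^j C(7,j)·(7−j)!.
Computing: 5040 − 5040 + 2520 − 840 + 210 − 42 + 7 − 1 = 1854.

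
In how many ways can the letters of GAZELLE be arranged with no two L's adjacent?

There are 7!/(2!·2!) = 1260 arrangements of GAZELLE in total.
Arrangements with the L's together: treat LL as one letter, giving (6)!/(2!) = 360.
Hence 1260 − 360 = 900.

900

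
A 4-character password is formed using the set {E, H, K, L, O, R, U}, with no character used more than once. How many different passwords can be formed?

840

With no repetition, fill the 4 characters in order: 7 choices, then 6, down to 4.
That product is 7 × 6 × 5 × 4 = 840.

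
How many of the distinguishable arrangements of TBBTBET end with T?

60

Fix T in the last position and arrange the remaining 6 letters.
Those 6 letters have B appearing 3 times and T appearing twice, giving (6)!/(3!·2!) = 60.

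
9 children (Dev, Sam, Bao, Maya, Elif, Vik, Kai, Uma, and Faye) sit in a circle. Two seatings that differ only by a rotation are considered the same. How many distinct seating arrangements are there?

Fix one person's seat to break rotational symmetry; the remaining 8 people can be arranged in (8)! = 40320 ways.

40320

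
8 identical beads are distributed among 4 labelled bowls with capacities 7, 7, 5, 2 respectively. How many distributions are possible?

97

Without the upper bounds there are C(11,3) = 165 ways to split 8 among 4 bowls.
Subtract solutions that violate a single cap (substitute x_i' = x_i − (cap_i+1)): x_1 ≥ 8 gives C(3,3) = 1; x_2 ≥ 8 gives C(3,3) = 1; x_3 ≥ 6 gives C(5,3) = 10; x_4 ≥ 3 gives C(8,3) = 56. Together 68.
No two caps can be exceeded simultaneously, so the pair terms are all 0.
By inclusion–exclusion the count is 165 − 68 + 0 = 97.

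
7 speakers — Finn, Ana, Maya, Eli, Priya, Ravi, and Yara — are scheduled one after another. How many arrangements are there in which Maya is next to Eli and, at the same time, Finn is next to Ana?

Treat {Maya,Eli} as one block (2 orders) and {Finn,Ana} as another (2 orders).
That leaves 5 units to arrange: 2 × 2 × 5! = 4 × 120 = 480.

480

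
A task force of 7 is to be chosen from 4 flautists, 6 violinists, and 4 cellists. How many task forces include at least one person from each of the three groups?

3184

Total 7-person selections from all 14: C(14,7) = 3432.
Selections missing a whole group: no flautists → C(10,7) = 120; no violinists → C(8,7) = 8; no cellists → C(10,7) = 120.
Add back selections omitting two groups (i.e. drawn from a single group): C(4,7) + C(6,7) + C(4,7) = 0.
By inclusion–exclusion: 3432 − 248 + 0 = 3184.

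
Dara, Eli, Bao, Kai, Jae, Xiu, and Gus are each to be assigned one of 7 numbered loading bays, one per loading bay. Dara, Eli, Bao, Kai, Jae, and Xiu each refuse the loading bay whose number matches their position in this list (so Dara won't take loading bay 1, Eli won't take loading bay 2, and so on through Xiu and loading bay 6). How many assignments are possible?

Let Aᵢ (for 1 ≤ i ≤ 6) be the placements that put person i in their forbidden loading bay. Any j of these fix j positions, leaving (7−j)! ways to fill the rest, and there are C(6,j) ways to pick which j.
By inclusion–exclusion, the number of valid placements is Σ_{j=0}^{6} (−1)^j C(6,j)·(7−j)!.
Computing: 5040 − 4320 + 1800 − 480 + 90 − 12 + 1 = 2119.

2119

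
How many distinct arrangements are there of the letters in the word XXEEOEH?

The 7 letters of XXEEOEH have repeats: E appearing 3 times and X appearing twice.
The number of distinct arrangements is 7!/(3!·2!) = 5040/12 = 420.

420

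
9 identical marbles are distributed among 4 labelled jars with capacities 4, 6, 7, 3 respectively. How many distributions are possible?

Without the upper bounds there are C(12,3) = 220 ways to split 9 among 4 jars.
Subtract solutions that violate a single cap (substitute x_i' = x_i − (cap_i+1)): x_1 ≥ 5 gives C(7,3) = 35; x_2 ≥ 7 gives C(5,3) = 10; x_3 ≥ 8 gives C(4,3) = 4; x_4 ≥ 4 gives C(8,3) = 56. Together 105.
Add back pairs where two caps are both exceeded: 0 + 0 + 1 + 0 + 0 + 0 = 1.
By inclusion–exclusion the count is 220 − 105 + 1 = 116.

116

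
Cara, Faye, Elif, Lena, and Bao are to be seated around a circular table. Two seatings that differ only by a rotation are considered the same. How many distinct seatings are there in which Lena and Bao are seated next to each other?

Treat {Lena, Bao} as one unit (2 internal orders) and seat the resulting 4 units around the table: (3)! circular arrangements.
So 2 × (3)! = 2 × 6 = 12.

12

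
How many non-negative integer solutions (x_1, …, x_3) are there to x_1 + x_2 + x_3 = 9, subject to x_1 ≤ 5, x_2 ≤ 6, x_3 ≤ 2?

Without the upper bounds there are C(11,2) = 55 ways to split 9 among 3 variables.
Subtract solutions that violate a single cap (substitute x_i' = x_i − (cap_i+1)): x_1 ≥ 6 gives C(5,2) = 10; x_2 ≥ 7 gives C(4,2) = 6; x_3 ≥ 3 gives C(8,2) = 28. Together 44.
Add back pairs where two caps are both exceeded: 0 + 1 + 0 = 1.
By inclusion–exclusion the count is 55 − 44 + 1 = 12.

12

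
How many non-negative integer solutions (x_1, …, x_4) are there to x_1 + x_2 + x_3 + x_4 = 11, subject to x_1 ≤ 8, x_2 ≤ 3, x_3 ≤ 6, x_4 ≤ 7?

Without the upper bounds there are C(14,3) = 364 ways to split 11 among 4 variables.
Subtract solutions that violate a single cap (substitute x_i' = x_i − (cap_i+1)): x_1 ≥ 9 gives C(5,3) = 10; x_2 ≥ 4 gives C(10,3) = 120; x_3 ≥ 7 gives C(7,3) = 35; x_4 ≥ 8 gives C(6,3) = 20. Together 185.
Add back pairs where two caps are both exceeded: 0 + 0 + 0 + 1 + 0 + 0 = 1.
By inclusion–exclusion the count is 364 − 185 + 1 = 180.

180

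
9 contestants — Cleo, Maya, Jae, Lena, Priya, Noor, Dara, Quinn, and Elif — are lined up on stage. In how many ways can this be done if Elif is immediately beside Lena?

80640

Place the 7 others and the Elif-Lena pair as 8 objects in a line; the pair has 2 internal arrangements.
So the count is 2·(8)! = 80640.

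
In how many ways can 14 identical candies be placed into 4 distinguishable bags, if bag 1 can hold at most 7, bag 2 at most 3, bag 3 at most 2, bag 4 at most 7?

42

By stars and bars, unrestricted non-negative solutions to x_1+…+x_4 = 14 number C(14+3,3) = 680.
Subtract solutions that violate a single cap (substitute x_i' = x_i − (cap_i+1)): x_1 ≥ 8 gives C(9,3) = 84; x_2 ≥ 4 gives C(13,3) = 286; x_3 ≥ 3 gives C(14,3) = 364; x_4 ≥ 8 gives C(9,3) = 84. Together 818.
Add back pairs where two caps are both exceeded: 10 + 20 + 0 + 120 + 10 + 20 = 180.
By inclusion–exclusion the count is 680 − 818 + 180 = 42.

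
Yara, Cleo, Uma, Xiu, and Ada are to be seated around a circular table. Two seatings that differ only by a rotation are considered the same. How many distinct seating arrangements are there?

Fix one person's seat to break rotational symmetry; the remaining 4 people can be arranged in (4)! = 24 ways.

24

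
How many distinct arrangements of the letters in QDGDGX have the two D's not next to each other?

120

Total arrangements of QDGDGX: 6!/(2!·2!) = 180.
Arrangements with the D's together: treat DD as one letter, giving (5)!/(2!) = 60.
Subtracting, 180 − 60 = 120 arrangements keep the D's apart.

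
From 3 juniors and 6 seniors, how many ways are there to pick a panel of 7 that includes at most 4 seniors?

Split by how many seniors are chosen (0 through 4).
Sum: C(6,0)·C(3,7) + C(6,1)·C(3,6) + C(6,2)·C(3,5) + C(6,3)·C(3,4) + C(6,4)·C(3,3) = 0 + 0 + 0 + 0 + 15 = 15.

15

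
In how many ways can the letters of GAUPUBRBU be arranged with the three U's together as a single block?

2520

Treat the 3 copies of U as a single block. The multiset to arrange is then {UUU, A, B, B, G, P, R}, 7 items in all.
That gives (7)!/(2!) = 2520 arrangements.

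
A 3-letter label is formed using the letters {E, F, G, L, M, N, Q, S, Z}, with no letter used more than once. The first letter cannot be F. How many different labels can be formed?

The first letter has 9−1 = 8 choices (anything except F).
The remaining 2 letters are filled from the other 8 symbols without repetition: 8 × 7 = 56.
Total: 8 × 56 = 448.

448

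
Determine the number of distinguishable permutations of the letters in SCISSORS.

SCISSORS has 8 letters with S appearing 4 times.
Dividing 8! = 40320 by 4! = 24 for the repeated letters gives 1680.

1680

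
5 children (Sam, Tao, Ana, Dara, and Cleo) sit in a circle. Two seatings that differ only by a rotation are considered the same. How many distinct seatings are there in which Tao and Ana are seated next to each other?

Glue Tao and Ana into a block (2 internal orders). Seating 4 units around a circle gives (3)! arrangements.
So 2 × (3)! = 2 × 6 = 12.

12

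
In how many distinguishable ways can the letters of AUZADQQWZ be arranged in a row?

45360

AUZADQQWZ has 9 letters with A appearing twice, Q appearing twice, and Z appearing twice.
So there are 9! / (2!·2!·2!) = 45360 distinguishable arrangements.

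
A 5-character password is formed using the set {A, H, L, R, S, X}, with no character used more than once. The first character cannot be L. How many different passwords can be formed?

The first character has 6−1 = 5 choices (anything except L).
The remaining 4 characters are filled from the other 5 symbols without repetition: 5 × 4 × 3 × 2 = 120.
Total: 5 × 120 = 600.

600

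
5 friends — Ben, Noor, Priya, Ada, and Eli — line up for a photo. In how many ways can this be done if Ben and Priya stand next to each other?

Treat {Ben, Priya} as a single unit. There are 4 units to order, and the pair itself can be ordered 2 ways.
That gives 2 × 4! = 2 × 24 = 48.

48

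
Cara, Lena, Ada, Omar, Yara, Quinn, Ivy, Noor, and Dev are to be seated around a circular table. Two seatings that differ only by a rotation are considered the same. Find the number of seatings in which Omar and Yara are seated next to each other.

Glue Omar and Yara into a block (2 internal orders). Seating 8 units around a circle gives (7)! arrangements.
So 2 × (7)! = 2 × 5040 = 10080.

10080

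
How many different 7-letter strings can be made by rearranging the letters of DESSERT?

The 7 letters of DESSERT have repeats: E appearing twice and S appearing twice.
Dividing 7! = 5040 by 2!·2! = 4 for the repeated letters gives 1260.

1260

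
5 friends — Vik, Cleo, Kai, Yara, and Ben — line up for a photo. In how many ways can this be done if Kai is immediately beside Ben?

48

Glue Kai and Ben into one block (2 internal orders), leaving 4 units to arrange in a row.
So the count is 2·(4)! = 48.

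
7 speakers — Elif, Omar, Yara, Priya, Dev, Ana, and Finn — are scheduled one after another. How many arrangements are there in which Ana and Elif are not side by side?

3600

There are 7! = 5040 arrangements in all. If Ana and Elif are adjacent, merging them into one block gives 2·(6)! = 1440 arrangements.
Complementary counting: 5040 − 1440 = 3600.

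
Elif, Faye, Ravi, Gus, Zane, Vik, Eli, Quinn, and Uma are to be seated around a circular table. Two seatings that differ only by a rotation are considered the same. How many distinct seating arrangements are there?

Seat Elif anywhere (absorbing the rotational symmetry), then permute the other 8: (8)! = 40320.

40320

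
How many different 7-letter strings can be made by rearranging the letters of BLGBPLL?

The 7 letters of BLGBPLL have repeats: B appearing twice and L appearing 3 times.
The number of distinct arrangements is 7!/(3!·2!) = 5040/12 = 420.

420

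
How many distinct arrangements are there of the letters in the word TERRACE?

Letter multiplicities in TERRACE: A×1, C×1, E×2, R×2, T×1.
The number of distinct arrangements is 7!/(2!·2!) = 5040/4 = 1260.

1260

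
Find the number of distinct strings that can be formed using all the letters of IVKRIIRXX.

The 9 letters of IVKRIIRXX have repeats: I appearing 3 times, R appearing twice, and X appearing twice.
The number of distinct arrangements is 9!/(3!·2!·2!) = 362880/24 = 15120.

15120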